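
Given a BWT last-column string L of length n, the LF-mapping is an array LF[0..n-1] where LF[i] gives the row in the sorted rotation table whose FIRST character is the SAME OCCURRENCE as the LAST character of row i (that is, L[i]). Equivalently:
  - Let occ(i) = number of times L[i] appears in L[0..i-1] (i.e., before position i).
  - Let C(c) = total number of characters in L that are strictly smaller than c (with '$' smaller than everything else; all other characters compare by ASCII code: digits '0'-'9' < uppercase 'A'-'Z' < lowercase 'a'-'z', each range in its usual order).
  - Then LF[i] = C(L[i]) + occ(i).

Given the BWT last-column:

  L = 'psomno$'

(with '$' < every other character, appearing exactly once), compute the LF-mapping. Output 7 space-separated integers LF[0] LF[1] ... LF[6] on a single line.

Answer: 5 6 3 1 2 4 0

Derivation:
Char counts: '$':1, 'm':1, 'n':1, 'o':2, 'p':1, 's':1
C (first-col start): C('$')=0, C('m')=1, C('n')=2, C('o')=3, C('p')=5, C('s')=6
L[0]='p': occ=0, LF[0]=C('p')+0=5+0=5
L[1]='s': occ=0, LF[1]=C('s')+0=6+0=6
L[2]='o': occ=0, LF[2]=C('o')+0=3+0=3
L[3]='m': occ=0, LF[3]=C('m')+0=1+0=1
L[4]='n': occ=0, LF[4]=C('n')+0=2+0=2
L[5]='o': occ=1, LF[5]=C('o')+1=3+1=4
L[6]='$': occ=0, LF[6]=C('$')+0=0+0=0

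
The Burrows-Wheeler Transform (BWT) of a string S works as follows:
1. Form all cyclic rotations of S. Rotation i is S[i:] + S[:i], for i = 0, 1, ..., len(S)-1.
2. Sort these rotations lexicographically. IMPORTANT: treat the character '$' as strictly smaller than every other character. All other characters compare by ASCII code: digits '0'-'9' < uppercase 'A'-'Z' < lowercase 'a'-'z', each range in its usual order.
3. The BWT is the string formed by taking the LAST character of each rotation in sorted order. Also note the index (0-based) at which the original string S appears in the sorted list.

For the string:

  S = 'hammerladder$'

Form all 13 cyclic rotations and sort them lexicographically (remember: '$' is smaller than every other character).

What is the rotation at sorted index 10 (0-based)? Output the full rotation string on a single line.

All 13 rotations (rotation i = S[i:]+S[:i]):
  rot[0] = hammerladder$
  rot[1] = ammerladder$h
  rot[2] = mmerladder$ha
  rot[3] = merladder$ham
  rot[4] = erladder$hamm
  rot[5] = rladder$hamme
  rot[6] = ladder$hammer
  rot[7] = adder$hammerl
  rot[8] = dder$hammerla
  rot[9] = der$hammerlad
  rot[10] = er$hammerladd
  rot[11] = r$hammerladde
  rot[12] = $hammerladder
Sorted (with $ < everything):
  sorted[0] = $hammerladder
  sorted[1] = adder$hammerl
  sorted[2] = ammerladder$h
  sorted[3] = dder$hammerla
  sorted[4] = der$hammerlad
  sorted[5] = er$hammerladd
  sorted[6] = erladder$hamm
  sorted[7] = hammerladder$
  sorted[8] = ladder$hammer
  sorted[9] = merladder$ham
  sorted[10] = mmerladder$ha
  sorted[11] = r$hammerladde
  sorted[12] = rladder$hamme
sorted[10] = mmerladder$ha

Answer: mmerladder$ha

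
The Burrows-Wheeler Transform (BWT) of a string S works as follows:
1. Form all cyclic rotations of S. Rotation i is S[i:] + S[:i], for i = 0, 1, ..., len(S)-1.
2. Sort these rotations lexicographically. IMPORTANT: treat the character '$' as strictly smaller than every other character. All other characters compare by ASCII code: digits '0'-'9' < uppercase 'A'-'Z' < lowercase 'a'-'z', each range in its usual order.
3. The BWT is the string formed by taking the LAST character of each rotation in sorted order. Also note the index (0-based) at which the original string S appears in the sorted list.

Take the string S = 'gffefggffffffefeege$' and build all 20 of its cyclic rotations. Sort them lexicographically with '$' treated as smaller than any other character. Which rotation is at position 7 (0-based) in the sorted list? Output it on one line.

Answer: fefeege$gffefggfffff

Derivation:
All 20 rotations (rotation i = S[i:]+S[:i]):
  rot[0] = gffefggffffffefeege$
  rot[1] = ffefggffffffefeege$g
  rot[2] = fefggffffffefeege$gf
  rot[3] = efggffffffefeege$gff
  rot[4] = fggffffffefeege$gffe
  rot[5] = ggffffffefeege$gffef
  rot[6] = gffffffefeege$gffefg
  rot[7] = ffffffefeege$gffefgg
  rot[8] = fffffefeege$gffefggf
  rot[9] = ffffefeege$gffefggff
  rot[10] = fffefeege$gffefggfff
  rot[11] = ffefeege$gffefggffff
  rot[12] = fefeege$gffefggfffff
  rot[13] = efeege$gffefggffffff
  rot[14] = feege$gffefggffffffe
  rot[15] = eege$gffefggffffffef
  rot[16] = ege$gffefggffffffefe
  rot[17] = ge$gffefggffffffefee
  rot[18] = e$gffefggffffffefeeg
  rot[19] = $gffefggffffffefeege
Sorted (with $ < everything):
  sorted[0] = $gffefggffffffefeege
  sorted[1] = e$gffefggffffffefeeg
  sorted[2] = eege$gffefggffffffef
  sorted[3] = efeege$gffefggffffff
  sorted[4] = efggffffffefeege$gff
  sorted[5] = ege$gffefggffffffefe
  sorted[6] = feege$gffefggffffffe
  sorted[7] = fefeege$gffefggfffff
  sorted[8] = fefggffffffefeege$gf
  sorted[9] = ffefeege$gffefggffff
  sorted[10] = ffefggffffffefeege$g
  sorted[11] = fffefeege$gffefggfff
  sorted[12] = ffffefeege$gffefggff
  sorted[13] = fffffefeege$gffefggf
  sorted[14] = ffffffefeege$gffefgg
  sorted[15] = fggffffffefeege$gffe
  sorted[16] = ge$gffefggffffffefee
  sorted[17] = gffefggffffffefeege$
  sorted[18] = gffffffefeege$gffefg
  sorted[19] = ggffffffefeege$gffef
sorted[7] = fefeege$gffefggfffff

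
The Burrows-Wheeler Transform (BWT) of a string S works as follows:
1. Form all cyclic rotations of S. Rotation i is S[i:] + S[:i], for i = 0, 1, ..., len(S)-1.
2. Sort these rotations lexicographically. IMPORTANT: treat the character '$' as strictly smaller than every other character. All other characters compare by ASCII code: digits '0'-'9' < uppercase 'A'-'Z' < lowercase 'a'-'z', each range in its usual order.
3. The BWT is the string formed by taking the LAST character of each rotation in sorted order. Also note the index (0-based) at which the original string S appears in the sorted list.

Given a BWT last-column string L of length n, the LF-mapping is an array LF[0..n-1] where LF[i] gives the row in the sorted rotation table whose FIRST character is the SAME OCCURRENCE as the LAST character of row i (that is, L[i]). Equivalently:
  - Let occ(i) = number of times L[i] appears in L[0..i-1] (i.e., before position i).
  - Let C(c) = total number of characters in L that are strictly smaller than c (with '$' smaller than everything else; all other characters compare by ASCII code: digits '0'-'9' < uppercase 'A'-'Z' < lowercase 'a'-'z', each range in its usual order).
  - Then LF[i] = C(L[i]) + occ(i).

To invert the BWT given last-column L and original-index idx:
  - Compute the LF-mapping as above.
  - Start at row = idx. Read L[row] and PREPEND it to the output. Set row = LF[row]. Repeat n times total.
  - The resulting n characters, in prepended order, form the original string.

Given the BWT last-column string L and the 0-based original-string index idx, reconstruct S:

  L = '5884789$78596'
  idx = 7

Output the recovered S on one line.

Answer: 845887699785$

Derivation:
LF mapping: 2 7 8 1 5 9 11 0 6 10 3 12 4
Walk LF starting at row 7, prepending L[row]:
  step 1: row=7, L[7]='$', prepend. Next row=LF[7]=0
  step 2: row=0, L[0]='5', prepend. Next row=LF[0]=2
  step 3: row=2, L[2]='8', prepend. Next row=LF[2]=8
  step 4: row=8, L[8]='7', prepend. Next row=LF[8]=6
  step 5: row=6, L[6]='9', prepend. Next row=LF[6]=11
  step 6: row=11, L[11]='9', prepend. Next row=LF[11]=12
  step 7: row=12, L[12]='6', prepend. Next row=LF[12]=4
  step 8: row=4, L[4]='7', prepend. Next row=LF[4]=5
  step 9: row=5, L[5]='8', prepend. Next row=LF[5]=9
  step 10: row=9, L[9]='8', prepend. Next row=LF[9]=10
  step 11: row=10, L[10]='5', prepend. Next row=LF[10]=3
  step 12: row=3, L[3]='4', prepend. Next row=LF[3]=1
  step 13: row=1, L[1]='8', prepend. Next row=LF[1]=7
Reversed output: 845887699785$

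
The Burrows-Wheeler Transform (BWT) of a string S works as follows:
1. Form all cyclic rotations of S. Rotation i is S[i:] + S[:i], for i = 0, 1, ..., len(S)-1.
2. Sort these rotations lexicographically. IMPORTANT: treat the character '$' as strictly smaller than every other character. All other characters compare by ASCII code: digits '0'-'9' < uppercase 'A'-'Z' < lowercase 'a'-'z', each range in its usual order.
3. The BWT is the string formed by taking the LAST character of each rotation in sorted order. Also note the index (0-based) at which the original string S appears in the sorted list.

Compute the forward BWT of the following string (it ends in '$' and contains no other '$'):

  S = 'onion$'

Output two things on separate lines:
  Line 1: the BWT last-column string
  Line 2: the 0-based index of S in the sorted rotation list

Answer: nnooi$
5

Derivation:
All 6 rotations (rotation i = S[i:]+S[:i]):
  rot[0] = onion$
  rot[1] = nion$o
  rot[2] = ion$on
  rot[3] = on$oni
  rot[4] = n$onio
  rot[5] = $onion
Sorted (with $ < everything):
  sorted[0] = $onion  (last char: 'n')
  sorted[1] = ion$on  (last char: 'n')
  sorted[2] = n$onio  (last char: 'o')
  sorted[3] = nion$o  (last char: 'o')
  sorted[4] = on$oni  (last char: 'i')
  sorted[5] = onion$  (last char: '$')
Last column: nnooi$
Original string S is at sorted index 5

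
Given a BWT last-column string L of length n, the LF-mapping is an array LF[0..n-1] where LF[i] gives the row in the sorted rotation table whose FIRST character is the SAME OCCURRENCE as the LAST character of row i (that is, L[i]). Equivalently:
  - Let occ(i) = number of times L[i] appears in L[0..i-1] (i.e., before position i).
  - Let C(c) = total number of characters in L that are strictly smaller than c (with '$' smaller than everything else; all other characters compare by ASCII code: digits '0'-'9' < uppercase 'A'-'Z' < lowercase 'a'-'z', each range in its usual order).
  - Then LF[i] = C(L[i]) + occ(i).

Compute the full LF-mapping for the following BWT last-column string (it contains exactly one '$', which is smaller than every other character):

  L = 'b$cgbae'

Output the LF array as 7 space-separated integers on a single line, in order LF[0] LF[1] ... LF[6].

Char counts: '$':1, 'a':1, 'b':2, 'c':1, 'e':1, 'g':1
C (first-col start): C('$')=0, C('a')=1, C('b')=2, C('c')=4, C('e')=5, C('g')=6
L[0]='b': occ=0, LF[0]=C('b')+0=2+0=2
L[1]='$': occ=0, LF[1]=C('$')+0=0+0=0
L[2]='c': occ=0, LF[2]=C('c')+0=4+0=4
L[3]='g': occ=0, LF[3]=C('g')+0=6+0=6
L[4]='b': occ=1, LF[4]=C('b')+1=2+1=3
L[5]='a': occ=0, LF[5]=C('a')+0=1+0=1
L[6]='e': occ=0, LF[6]=C('e')+0=5+0=5

Answer: 2 0 4 6 3 1 5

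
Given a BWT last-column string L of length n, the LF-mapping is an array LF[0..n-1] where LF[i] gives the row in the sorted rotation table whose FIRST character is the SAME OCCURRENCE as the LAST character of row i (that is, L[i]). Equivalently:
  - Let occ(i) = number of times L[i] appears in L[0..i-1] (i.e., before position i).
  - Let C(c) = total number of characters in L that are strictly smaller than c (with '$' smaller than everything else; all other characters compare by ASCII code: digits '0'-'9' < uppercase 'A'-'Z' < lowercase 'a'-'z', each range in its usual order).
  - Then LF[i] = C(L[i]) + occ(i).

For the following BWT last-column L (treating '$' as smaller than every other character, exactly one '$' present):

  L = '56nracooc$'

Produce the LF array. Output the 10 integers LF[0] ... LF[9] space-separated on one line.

Answer: 1 2 6 9 3 4 7 8 5 0

Derivation:
Char counts: '$':1, '5':1, '6':1, 'a':1, 'c':2, 'n':1, 'o':2, 'r':1
C (first-col start): C('$')=0, C('5')=1, C('6')=2, C('a')=3, C('c')=4, C('n')=6, C('o')=7, C('r')=9
L[0]='5': occ=0, LF[0]=C('5')+0=1+0=1
L[1]='6': occ=0, LF[1]=C('6')+0=2+0=2
L[2]='n': occ=0, LF[2]=C('n')+0=6+0=6
L[3]='r': occ=0, LF[3]=C('r')+0=9+0=9
L[4]='a': occ=0, LF[4]=C('a')+0=3+0=3
L[5]='c': occ=0, LF[5]=C('c')+0=4+0=4
L[6]='o': occ=0, LF[6]=C('o')+0=7+0=7
L[7]='o': occ=1, LF[7]=C('o')+1=7+1=8
L[8]='c': occ=1, LF[8]=C('c')+1=4+1=5
L[9]='$': occ=0, LF[9]=C('$')+0=0+0=0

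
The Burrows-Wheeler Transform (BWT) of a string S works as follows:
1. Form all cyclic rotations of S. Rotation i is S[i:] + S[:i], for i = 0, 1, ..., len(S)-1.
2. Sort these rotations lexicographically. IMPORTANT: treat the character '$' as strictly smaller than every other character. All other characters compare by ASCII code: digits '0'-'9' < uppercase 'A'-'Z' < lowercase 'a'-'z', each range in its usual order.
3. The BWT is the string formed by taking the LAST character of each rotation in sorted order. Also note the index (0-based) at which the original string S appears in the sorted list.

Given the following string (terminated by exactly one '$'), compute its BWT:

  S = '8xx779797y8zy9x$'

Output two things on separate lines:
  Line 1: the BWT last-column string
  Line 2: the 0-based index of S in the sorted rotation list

All 16 rotations (rotation i = S[i:]+S[:i]):
  rot[0] = 8xx779797y8zy9x$
  rot[1] = xx779797y8zy9x$8
  rot[2] = x779797y8zy9x$8x
  rot[3] = 779797y8zy9x$8xx
  rot[4] = 79797y8zy9x$8xx7
  rot[5] = 9797y8zy9x$8xx77
  rot[6] = 797y8zy9x$8xx779
  rot[7] = 97y8zy9x$8xx7797
  rot[8] = 7y8zy9x$8xx77979
  rot[9] = y8zy9x$8xx779797
  rot[10] = 8zy9x$8xx779797y
  rot[11] = zy9x$8xx779797y8
  rot[12] = y9x$8xx779797y8z
  rot[13] = 9x$8xx779797y8zy
  rot[14] = x$8xx779797y8zy9
  rot[15] = $8xx779797y8zy9x
Sorted (with $ < everything):
  sorted[0] = $8xx779797y8zy9x  (last char: 'x')
  sorted[1] = 779797y8zy9x$8xx  (last char: 'x')
  sorted[2] = 79797y8zy9x$8xx7  (last char: '7')
  sorted[3] = 797y8zy9x$8xx779  (last char: '9')
  sorted[4] = 7y8zy9x$8xx77979  (last char: '9')
  sorted[5] = 8xx779797y8zy9x$  (last char: '$')
  sorted[6] = 8zy9x$8xx779797y  (last char: 'y')
  sorted[7] = 9797y8zy9x$8xx77  (last char: '7')
  sorted[8] = 97y8zy9x$8xx7797  (last char: '7')
  sorted[9] = 9x$8xx779797y8zy  (last char: 'y')
  sorted[10] = x$8xx779797y8zy9  (last char: '9')
  sorted[11] = x779797y8zy9x$8x  (last char: 'x')
  sorted[12] = xx779797y8zy9x$8  (last char: '8')
  sorted[13] = y8zy9x$8xx779797  (last char: '7')
  sorted[14] = y9x$8xx779797y8z  (last char: 'z')
  sorted[15] = zy9x$8xx779797y8  (last char: '8')
Last column: xx799$y77y9x87z8
Original string S is at sorted index 5

Answer: xx799$y77y9x87z8
5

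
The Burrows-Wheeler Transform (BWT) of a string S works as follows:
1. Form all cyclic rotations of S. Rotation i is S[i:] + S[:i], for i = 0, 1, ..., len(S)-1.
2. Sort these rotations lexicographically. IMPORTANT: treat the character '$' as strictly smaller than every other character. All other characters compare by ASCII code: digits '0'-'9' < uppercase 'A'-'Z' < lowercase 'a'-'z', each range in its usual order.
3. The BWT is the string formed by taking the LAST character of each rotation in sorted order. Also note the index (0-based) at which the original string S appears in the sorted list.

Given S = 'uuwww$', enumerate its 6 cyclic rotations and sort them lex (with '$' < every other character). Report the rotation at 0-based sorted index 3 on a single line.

Answer: w$uuww

Derivation:
All 6 rotations (rotation i = S[i:]+S[:i]):
  rot[0] = uuwww$
  rot[1] = uwww$u
  rot[2] = www$uu
  rot[3] = ww$uuw
  rot[4] = w$uuww
  rot[5] = $uuwww
Sorted (with $ < everything):
  sorted[0] = $uuwww
  sorted[1] = uuwww$
  sorted[2] = uwww$u
  sorted[3] = w$uuww
  sorted[4] = ww$uuw
  sorted[5] = www$uu
sorted[3] = w$uuww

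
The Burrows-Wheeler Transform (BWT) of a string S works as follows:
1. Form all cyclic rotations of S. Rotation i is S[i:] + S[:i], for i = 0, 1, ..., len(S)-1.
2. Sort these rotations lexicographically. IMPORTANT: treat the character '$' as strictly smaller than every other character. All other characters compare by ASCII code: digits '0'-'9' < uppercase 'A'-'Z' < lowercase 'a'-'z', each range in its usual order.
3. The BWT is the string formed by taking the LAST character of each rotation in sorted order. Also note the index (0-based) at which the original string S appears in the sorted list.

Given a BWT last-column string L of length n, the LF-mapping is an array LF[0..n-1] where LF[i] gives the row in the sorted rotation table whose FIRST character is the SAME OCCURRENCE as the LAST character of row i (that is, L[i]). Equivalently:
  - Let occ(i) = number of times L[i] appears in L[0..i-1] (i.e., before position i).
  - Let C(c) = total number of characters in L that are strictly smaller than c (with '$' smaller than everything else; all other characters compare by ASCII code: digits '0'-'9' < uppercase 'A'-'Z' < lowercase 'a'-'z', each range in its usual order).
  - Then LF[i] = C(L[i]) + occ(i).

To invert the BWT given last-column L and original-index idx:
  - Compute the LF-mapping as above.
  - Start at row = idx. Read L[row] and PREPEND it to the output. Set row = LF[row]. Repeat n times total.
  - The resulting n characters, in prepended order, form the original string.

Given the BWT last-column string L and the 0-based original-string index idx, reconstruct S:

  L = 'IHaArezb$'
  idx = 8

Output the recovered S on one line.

LF mapping: 3 2 4 1 7 6 8 5 0
Walk LF starting at row 8, prepending L[row]:
  step 1: row=8, L[8]='$', prepend. Next row=LF[8]=0
  step 2: row=0, L[0]='I', prepend. Next row=LF[0]=3
  step 3: row=3, L[3]='A', prepend. Next row=LF[3]=1
  step 4: row=1, L[1]='H', prepend. Next row=LF[1]=2
  step 5: row=2, L[2]='a', prepend. Next row=LF[2]=4
  step 6: row=4, L[4]='r', prepend. Next row=LF[4]=7
  step 7: row=7, L[7]='b', prepend. Next row=LF[7]=5
  step 8: row=5, L[5]='e', prepend. Next row=LF[5]=6
  step 9: row=6, L[6]='z', prepend. Next row=LF[6]=8
Reversed output: zebraHAI$

Answer: zebraHAI$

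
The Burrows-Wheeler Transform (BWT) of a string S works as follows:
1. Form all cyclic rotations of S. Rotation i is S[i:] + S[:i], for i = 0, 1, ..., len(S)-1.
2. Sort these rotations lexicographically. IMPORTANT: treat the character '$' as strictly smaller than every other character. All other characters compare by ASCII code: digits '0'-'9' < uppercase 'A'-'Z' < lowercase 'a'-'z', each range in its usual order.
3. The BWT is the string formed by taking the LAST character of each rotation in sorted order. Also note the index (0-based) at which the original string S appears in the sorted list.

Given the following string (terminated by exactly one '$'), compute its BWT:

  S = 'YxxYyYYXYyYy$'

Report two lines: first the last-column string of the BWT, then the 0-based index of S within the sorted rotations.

Answer: yYYy$yxXxYYYY
4

Derivation:
All 13 rotations (rotation i = S[i:]+S[:i]):
  rot[0] = YxxYyYYXYyYy$
  rot[1] = xxYyYYXYyYy$Y
  rot[2] = xYyYYXYyYy$Yx
  rot[3] = YyYYXYyYy$Yxx
  rot[4] = yYYXYyYy$YxxY
  rot[5] = YYXYyYy$YxxYy
  rot[6] = YXYyYy$YxxYyY
  rot[7] = XYyYy$YxxYyYY
  rot[8] = YyYy$YxxYyYYX
  rot[9] = yYy$YxxYyYYXY
  rot[10] = Yy$YxxYyYYXYy
  rot[11] = y$YxxYyYYXYyY
  rot[12] = $YxxYyYYXYyYy
Sorted (with $ < everything):
  sorted[0] = $YxxYyYYXYyYy  (last char: 'y')
  sorted[1] = XYyYy$YxxYyYY  (last char: 'Y')
  sorted[2] = YXYyYy$YxxYyY  (last char: 'Y')
  sorted[3] = YYXYyYy$YxxYy  (last char: 'y')
  sorted[4] = YxxYyYYXYyYy$  (last char: '$')
  sorted[5] = Yy$YxxYyYYXYy  (last char: 'y')
  sorted[6] = YyYYXYyYy$Yxx  (last char: 'x')
  sorted[7] = YyYy$YxxYyYYX  (last char: 'X')
  sorted[8] = xYyYYXYyYy$Yx  (last char: 'x')
  sorted[9] = xxYyYYXYyYy$Y  (last char: 'Y')
  sorted[10] = y$YxxYyYYXYyY  (last char: 'Y')
  sorted[11] = yYYXYyYy$YxxY  (last char: 'Y')
  sorted[12] = yYy$YxxYyYYXY  (last char: 'Y')
Last column: yYYy$yxXxYYYY
Original string S is at sorted index 4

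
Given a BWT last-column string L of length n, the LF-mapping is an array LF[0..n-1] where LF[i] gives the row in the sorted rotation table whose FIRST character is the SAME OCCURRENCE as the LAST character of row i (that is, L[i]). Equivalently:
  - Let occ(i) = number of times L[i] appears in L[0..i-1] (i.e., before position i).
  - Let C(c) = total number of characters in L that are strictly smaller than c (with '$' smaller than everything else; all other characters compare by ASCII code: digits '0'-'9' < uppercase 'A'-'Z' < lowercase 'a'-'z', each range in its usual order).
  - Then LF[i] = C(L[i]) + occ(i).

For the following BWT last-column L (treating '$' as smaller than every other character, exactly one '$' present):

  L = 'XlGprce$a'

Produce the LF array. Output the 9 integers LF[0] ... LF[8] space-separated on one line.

Char counts: '$':1, 'G':1, 'X':1, 'a':1, 'c':1, 'e':1, 'l':1, 'p':1, 'r':1
C (first-col start): C('$')=0, C('G')=1, C('X')=2, C('a')=3, C('c')=4, C('e')=5, C('l')=6, C('p')=7, C('r')=8
L[0]='X': occ=0, LF[0]=C('X')+0=2+0=2
L[1]='l': occ=0, LF[1]=C('l')+0=6+0=6
L[2]='G': occ=0, LF[2]=C('G')+0=1+0=1
L[3]='p': occ=0, LF[3]=C('p')+0=7+0=7
L[4]='r': occ=0, LF[4]=C('r')+0=8+0=8
L[5]='c': occ=0, LF[5]=C('c')+0=4+0=4
L[6]='e': occ=0, LF[6]=C('e')+0=5+0=5
L[7]='$': occ=0, LF[7]=C('$')+0=0+0=0
L[8]='a': occ=0, LF[8]=C('a')+0=3+0=3

Answer: 2 6 1 7 8 4 5 0 3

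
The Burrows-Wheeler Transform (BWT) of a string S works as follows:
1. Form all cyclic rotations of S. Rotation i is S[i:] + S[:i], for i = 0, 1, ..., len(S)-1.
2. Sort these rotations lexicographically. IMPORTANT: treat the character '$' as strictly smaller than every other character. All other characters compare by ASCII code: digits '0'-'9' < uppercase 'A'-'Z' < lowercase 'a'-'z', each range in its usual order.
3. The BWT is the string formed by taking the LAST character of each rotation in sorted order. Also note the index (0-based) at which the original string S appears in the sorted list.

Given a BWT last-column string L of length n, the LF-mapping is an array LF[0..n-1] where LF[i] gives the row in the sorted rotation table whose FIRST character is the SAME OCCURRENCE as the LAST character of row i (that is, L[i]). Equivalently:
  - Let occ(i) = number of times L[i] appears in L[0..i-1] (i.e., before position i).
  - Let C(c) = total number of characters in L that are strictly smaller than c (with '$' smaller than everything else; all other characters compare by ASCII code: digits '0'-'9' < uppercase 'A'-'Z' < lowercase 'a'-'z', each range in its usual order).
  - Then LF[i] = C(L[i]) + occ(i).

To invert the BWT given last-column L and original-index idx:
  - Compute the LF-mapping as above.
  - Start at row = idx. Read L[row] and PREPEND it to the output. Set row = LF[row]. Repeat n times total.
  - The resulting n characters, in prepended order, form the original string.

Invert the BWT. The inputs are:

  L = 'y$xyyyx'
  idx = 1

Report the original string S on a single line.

Answer: xxyyyy$

Derivation:
LF mapping: 3 0 1 4 5 6 2
Walk LF starting at row 1, prepending L[row]:
  step 1: row=1, L[1]='$', prepend. Next row=LF[1]=0
  step 2: row=0, L[0]='y', prepend. Next row=LF[0]=3
  step 3: row=3, L[3]='y', prepend. Next row=LF[3]=4
  step 4: row=4, L[4]='y', prepend. Next row=LF[4]=5
  step 5: row=5, L[5]='y', prepend. Next row=LF[5]=6
  step 6: row=6, L[6]='x', prepend. Next row=LF[6]=2
  step 7: row=2, L[2]='x', prepend. Next row=LF[2]=1
Reversed output: xxyyyy$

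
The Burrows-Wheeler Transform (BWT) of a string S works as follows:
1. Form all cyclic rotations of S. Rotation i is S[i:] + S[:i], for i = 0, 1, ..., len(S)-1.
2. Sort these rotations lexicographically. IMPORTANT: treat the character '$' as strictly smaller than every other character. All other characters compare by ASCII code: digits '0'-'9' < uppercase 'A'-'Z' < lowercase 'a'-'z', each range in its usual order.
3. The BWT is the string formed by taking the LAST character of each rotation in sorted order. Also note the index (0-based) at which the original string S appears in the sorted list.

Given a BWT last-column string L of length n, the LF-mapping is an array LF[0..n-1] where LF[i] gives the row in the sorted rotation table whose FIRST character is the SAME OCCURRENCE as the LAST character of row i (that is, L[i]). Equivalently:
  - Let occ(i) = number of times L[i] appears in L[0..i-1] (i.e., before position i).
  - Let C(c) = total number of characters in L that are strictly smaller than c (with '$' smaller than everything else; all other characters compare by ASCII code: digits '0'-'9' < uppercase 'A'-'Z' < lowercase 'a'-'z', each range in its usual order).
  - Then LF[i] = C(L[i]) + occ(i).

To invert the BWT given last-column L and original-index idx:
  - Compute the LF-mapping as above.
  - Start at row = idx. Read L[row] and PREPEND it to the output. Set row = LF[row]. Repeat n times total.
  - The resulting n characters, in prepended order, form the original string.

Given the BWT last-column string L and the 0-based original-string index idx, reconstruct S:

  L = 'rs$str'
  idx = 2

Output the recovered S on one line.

LF mapping: 1 3 0 4 5 2
Walk LF starting at row 2, prepending L[row]:
  step 1: row=2, L[2]='$', prepend. Next row=LF[2]=0
  step 2: row=0, L[0]='r', prepend. Next row=LF[0]=1
  step 3: row=1, L[1]='s', prepend. Next row=LF[1]=3
  step 4: row=3, L[3]='s', prepend. Next row=LF[3]=4
  step 5: row=4, L[4]='t', prepend. Next row=LF[4]=5
  step 6: row=5, L[5]='r', prepend. Next row=LF[5]=2
Reversed output: rtssr$

Answer: rtssr$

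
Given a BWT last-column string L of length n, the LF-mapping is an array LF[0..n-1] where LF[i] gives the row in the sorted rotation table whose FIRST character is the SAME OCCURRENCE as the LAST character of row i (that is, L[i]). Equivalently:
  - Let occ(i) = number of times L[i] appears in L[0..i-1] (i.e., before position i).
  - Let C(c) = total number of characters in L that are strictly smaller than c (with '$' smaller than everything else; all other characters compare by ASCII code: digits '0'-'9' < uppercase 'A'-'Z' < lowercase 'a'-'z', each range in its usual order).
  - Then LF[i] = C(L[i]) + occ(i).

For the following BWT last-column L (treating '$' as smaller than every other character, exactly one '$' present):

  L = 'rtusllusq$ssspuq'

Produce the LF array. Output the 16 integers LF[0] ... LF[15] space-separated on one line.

Char counts: '$':1, 'l':2, 'p':1, 'q':2, 'r':1, 's':5, 't':1, 'u':3
C (first-col start): C('$')=0, C('l')=1, C('p')=3, C('q')=4, C('r')=6, C('s')=7, C('t')=12, C('u')=13
L[0]='r': occ=0, LF[0]=C('r')+0=6+0=6
L[1]='t': occ=0, LF[1]=C('t')+0=12+0=12
L[2]='u': occ=0, LF[2]=C('u')+0=13+0=13
L[3]='s': occ=0, LF[3]=C('s')+0=7+0=7
L[4]='l': occ=0, LF[4]=C('l')+0=1+0=1
L[5]='l': occ=1, LF[5]=C('l')+1=1+1=2
L[6]='u': occ=1, LF[6]=C('u')+1=13+1=14
L[7]='s': occ=1, LF[7]=C('s')+1=7+1=8
L[8]='q': occ=0, LF[8]=C('q')+0=4+0=4
L[9]='$': occ=0, LF[9]=C('$')+0=0+0=0
L[10]='s': occ=2, LF[10]=C('s')+2=7+2=9
L[11]='s': occ=3, LF[11]=C('s')+3=7+3=10
L[12]='s': occ=4, LF[12]=C('s')+4=7+4=11
L[13]='p': occ=0, LF[13]=C('p')+0=3+0=3
L[14]='u': occ=2, LF[14]=C('u')+2=13+2=15
L[15]='q': occ=1, LF[15]=C('q')+1=4+1=5

Answer: 6 12 13 7 1 2 14 8 4 0 9 10 11 3 15 5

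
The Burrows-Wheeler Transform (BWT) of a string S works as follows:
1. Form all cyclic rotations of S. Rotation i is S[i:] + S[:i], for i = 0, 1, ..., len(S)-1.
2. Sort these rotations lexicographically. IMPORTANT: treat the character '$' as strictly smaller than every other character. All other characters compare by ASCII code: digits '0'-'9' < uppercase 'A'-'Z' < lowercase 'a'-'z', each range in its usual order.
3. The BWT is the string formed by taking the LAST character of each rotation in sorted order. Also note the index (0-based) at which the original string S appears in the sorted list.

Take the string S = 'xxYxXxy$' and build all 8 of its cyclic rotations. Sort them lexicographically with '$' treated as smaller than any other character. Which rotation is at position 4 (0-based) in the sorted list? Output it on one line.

Answer: xYxXxy$x

Derivation:
All 8 rotations (rotation i = S[i:]+S[:i]):
  rot[0] = xxYxXxy$
  rot[1] = xYxXxy$x
  rot[2] = YxXxy$xx
  rot[3] = xXxy$xxY
  rot[4] = Xxy$xxYx
  rot[5] = xy$xxYxX
  rot[6] = y$xxYxXx
  rot[7] = $xxYxXxy
Sorted (with $ < everything):
  sorted[0] = $xxYxXxy
  sorted[1] = Xxy$xxYx
  sorted[2] = YxXxy$xx
  sorted[3] = xXxy$xxY
  sorted[4] = xYxXxy$x
  sorted[5] = xxYxXxy$
  sorted[6] = xy$xxYxX
  sorted[7] = y$xxYxXx
sorted[4] = xYxXxy$x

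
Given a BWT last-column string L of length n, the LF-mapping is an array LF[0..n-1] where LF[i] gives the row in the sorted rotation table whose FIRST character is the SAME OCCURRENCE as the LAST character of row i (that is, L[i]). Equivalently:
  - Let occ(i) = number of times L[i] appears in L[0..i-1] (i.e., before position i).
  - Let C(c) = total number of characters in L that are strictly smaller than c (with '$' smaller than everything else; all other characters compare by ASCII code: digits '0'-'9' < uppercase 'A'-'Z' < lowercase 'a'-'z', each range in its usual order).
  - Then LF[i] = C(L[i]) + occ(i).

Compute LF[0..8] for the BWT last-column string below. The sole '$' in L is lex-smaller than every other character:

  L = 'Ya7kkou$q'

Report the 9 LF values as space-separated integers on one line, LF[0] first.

Answer: 2 3 1 4 5 6 8 0 7

Derivation:
Char counts: '$':1, '7':1, 'Y':1, 'a':1, 'k':2, 'o':1, 'q':1, 'u':1
C (first-col start): C('$')=0, C('7')=1, C('Y')=2, C('a')=3, C('k')=4, C('o')=6, C('q')=7, C('u')=8
L[0]='Y': occ=0, LF[0]=C('Y')+0=2+0=2
L[1]='a': occ=0, LF[1]=C('a')+0=3+0=3
L[2]='7': occ=0, LF[2]=C('7')+0=1+0=1
L[3]='k': occ=0, LF[3]=C('k')+0=4+0=4
L[4]='k': occ=1, LF[4]=C('k')+1=4+1=5
L[5]='o': occ=0, LF[5]=C('o')+0=6+0=6
L[6]='u': occ=0, LF[6]=C('u')+0=8+0=8
L[7]='$': occ=0, LF[7]=C('$')+0=0+0=0
L[8]='q': occ=0, LF[8]=C('q')+0=7+0=7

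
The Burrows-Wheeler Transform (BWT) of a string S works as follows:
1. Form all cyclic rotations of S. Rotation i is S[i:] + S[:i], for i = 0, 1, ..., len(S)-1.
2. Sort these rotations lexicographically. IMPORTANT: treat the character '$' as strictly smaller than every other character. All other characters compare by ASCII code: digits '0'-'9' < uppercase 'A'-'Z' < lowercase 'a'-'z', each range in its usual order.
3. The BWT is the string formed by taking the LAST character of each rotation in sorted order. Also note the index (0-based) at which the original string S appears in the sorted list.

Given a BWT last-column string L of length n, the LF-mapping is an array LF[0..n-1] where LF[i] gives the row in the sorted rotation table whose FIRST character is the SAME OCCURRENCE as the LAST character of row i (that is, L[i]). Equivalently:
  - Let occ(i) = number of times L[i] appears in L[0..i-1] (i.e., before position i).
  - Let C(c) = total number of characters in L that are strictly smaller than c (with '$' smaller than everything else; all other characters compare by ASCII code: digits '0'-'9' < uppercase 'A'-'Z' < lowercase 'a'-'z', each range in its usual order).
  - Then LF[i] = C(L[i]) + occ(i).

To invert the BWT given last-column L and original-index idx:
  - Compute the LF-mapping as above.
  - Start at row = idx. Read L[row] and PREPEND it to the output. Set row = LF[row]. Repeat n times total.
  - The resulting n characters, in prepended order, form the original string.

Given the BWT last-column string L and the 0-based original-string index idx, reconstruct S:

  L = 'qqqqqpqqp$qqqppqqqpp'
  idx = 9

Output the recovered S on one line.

Answer: qpqppqqqpqqqqpqqpqq$

Derivation:
LF mapping: 7 8 9 10 11 1 12 13 2 0 14 15 16 3 4 17 18 19 5 6
Walk LF starting at row 9, prepending L[row]:
  step 1: row=9, L[9]='$', prepend. Next row=LF[9]=0
  step 2: row=0, L[0]='q', prepend. Next row=LF[0]=7
  step 3: row=7, L[7]='q', prepend. Next row=LF[7]=13
  step 4: row=13, L[13]='p', prepend. Next row=LF[13]=3
  step 5: row=3, L[3]='q', prepend. Next row=LF[3]=10
  step 6: row=10, L[10]='q', prepend. Next row=LF[10]=14
  step 7: row=14, L[14]='p', prepend. Next row=LF[14]=4
  step 8: row=4, L[4]='q', prepend. Next row=LF[4]=11
  step 9: row=11, L[11]='q', prepend. Next row=LF[11]=15
  step 10: row=15, L[15]='q', prepend. Next row=LF[15]=17
  step 11: row=17, L[17]='q', prepend. Next row=LF[17]=19
  step 12: row=19, L[19]='p', prepend. Next row=LF[19]=6
  step 13: row=6, L[6]='q', prepend. Next row=LF[6]=12
  step 14: row=12, L[12]='q', prepend. Next row=LF[12]=16
  step 15: row=16, L[16]='q', prepend. Next row=LF[16]=18
  step 16: row=18, L[18]='p', prepend. Next row=LF[18]=5
  step 17: row=5, L[5]='p', prepend. Next row=LF[5]=1
  step 18: row=1, L[1]='q', prepend. Next row=LF[1]=8
  step 19: row=8, L[8]='p', prepend. Next row=LF[8]=2
  step 20: row=2, L[2]='q', prepend. Next row=LF[2]=9
Reversed output: qpqppqqqpqqqqpqqpqq$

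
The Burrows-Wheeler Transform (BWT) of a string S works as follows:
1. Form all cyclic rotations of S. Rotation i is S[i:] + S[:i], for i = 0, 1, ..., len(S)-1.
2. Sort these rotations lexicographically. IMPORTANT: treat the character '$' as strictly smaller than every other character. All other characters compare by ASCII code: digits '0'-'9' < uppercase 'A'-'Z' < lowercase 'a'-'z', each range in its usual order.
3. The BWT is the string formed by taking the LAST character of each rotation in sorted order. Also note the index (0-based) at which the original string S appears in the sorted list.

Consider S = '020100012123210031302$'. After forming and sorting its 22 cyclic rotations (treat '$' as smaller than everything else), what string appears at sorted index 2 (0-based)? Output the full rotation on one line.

All 22 rotations (rotation i = S[i:]+S[:i]):
  rot[0] = 020100012123210031302$
  rot[1] = 20100012123210031302$0
  rot[2] = 0100012123210031302$02
  rot[3] = 100012123210031302$020
  rot[4] = 00012123210031302$0201
  rot[5] = 0012123210031302$02010
  rot[6] = 012123210031302$020100
  rot[7] = 12123210031302$0201000
  rot[8] = 2123210031302$02010001
  rot[9] = 123210031302$020100012
  rot[10] = 23210031302$0201000121
  rot[11] = 3210031302$02010001212
  rot[12] = 210031302$020100012123
  rot[13] = 10031302$0201000121232
  rot[14] = 0031302$02010001212321
  rot[15] = 031302$020100012123210
  rot[16] = 31302$0201000121232100
  rot[17] = 1302$02010001212321003
  rot[18] = 302$020100012123210031
  rot[19] = 02$0201000121232100313
  rot[20] = 2$02010001212321003130
  rot[21] = $020100012123210031302
Sorted (with $ < everything):
  sorted[0] = $020100012123210031302
  sorted[1] = 00012123210031302$0201
  sorted[2] = 0012123210031302$02010
  sorted[3] = 0031302$02010001212321
  sorted[4] = 0100012123210031302$02
  sorted[5] = 012123210031302$020100
  sorted[6] = 02$0201000121232100313
  sorted[7] = 020100012123210031302$
  sorted[8] = 031302$020100012123210
  sorted[9] = 100012123210031302$020
  sorted[10] = 10031302$0201000121232
  sorted[11] = 12123210031302$0201000
  sorted[12] = 123210031302$020100012
  sorted[13] = 1302$02010001212321003
  sorted[14] = 2$02010001212321003130
  sorted[15] = 20100012123210031302$0
  sorted[16] = 210031302$020100012123
  sorted[17] = 2123210031302$02010001
  sorted[18] = 23210031302$0201000121
  sorted[19] = 302$020100012123210031
  sorted[20] = 31302$0201000121232100
  sorted[21] = 3210031302$02010001212
sorted[2] = 0012123210031302$02010

Answer: 0012123210031302$02010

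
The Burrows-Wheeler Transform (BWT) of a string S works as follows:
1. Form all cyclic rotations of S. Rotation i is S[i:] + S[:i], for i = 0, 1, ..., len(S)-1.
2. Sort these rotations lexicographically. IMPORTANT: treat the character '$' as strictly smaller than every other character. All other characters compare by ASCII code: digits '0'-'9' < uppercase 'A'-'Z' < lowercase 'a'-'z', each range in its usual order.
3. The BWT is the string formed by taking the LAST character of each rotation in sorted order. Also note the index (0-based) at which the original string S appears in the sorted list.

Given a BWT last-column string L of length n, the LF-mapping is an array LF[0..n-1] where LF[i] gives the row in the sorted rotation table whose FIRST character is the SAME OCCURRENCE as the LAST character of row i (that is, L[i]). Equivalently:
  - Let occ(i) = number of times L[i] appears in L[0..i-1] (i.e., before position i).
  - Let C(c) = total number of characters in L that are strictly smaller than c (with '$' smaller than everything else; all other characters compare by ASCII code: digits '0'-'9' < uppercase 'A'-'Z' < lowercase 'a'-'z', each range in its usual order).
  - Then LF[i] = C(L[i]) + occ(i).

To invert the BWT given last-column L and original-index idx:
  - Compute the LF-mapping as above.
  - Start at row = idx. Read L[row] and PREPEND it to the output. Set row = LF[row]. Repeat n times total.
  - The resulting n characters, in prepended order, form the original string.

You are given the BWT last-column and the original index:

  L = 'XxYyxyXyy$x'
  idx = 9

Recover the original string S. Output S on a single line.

LF mapping: 1 4 3 7 5 8 2 9 10 0 6
Walk LF starting at row 9, prepending L[row]:
  step 1: row=9, L[9]='$', prepend. Next row=LF[9]=0
  step 2: row=0, L[0]='X', prepend. Next row=LF[0]=1
  step 3: row=1, L[1]='x', prepend. Next row=LF[1]=4
  step 4: row=4, L[4]='x', prepend. Next row=LF[4]=5
  step 5: row=5, L[5]='y', prepend. Next row=LF[5]=8
  step 6: row=8, L[8]='y', prepend. Next row=LF[8]=10
  step 7: row=10, L[10]='x', prepend. Next row=LF[10]=6
  step 8: row=6, L[6]='X', prepend. Next row=LF[6]=2
  step 9: row=2, L[2]='Y', prepend. Next row=LF[2]=3
  step 10: row=3, L[3]='y', prepend. Next row=LF[3]=7
  step 11: row=7, L[7]='y', prepend. Next row=LF[7]=9
Reversed output: yyYXxyyxxX$

Answer: yyYXxyyxxX$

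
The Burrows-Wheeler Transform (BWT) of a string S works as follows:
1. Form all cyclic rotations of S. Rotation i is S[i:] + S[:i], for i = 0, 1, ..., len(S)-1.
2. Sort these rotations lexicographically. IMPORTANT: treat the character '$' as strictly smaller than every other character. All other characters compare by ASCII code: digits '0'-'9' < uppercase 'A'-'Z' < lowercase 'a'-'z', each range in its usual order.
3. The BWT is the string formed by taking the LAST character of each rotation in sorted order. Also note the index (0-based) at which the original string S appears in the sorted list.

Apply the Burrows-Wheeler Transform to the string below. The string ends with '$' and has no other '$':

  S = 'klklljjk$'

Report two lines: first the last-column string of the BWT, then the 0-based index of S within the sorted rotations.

All 9 rotations (rotation i = S[i:]+S[:i]):
  rot[0] = klklljjk$
  rot[1] = lklljjk$k
  rot[2] = klljjk$kl
  rot[3] = lljjk$klk
  rot[4] = ljjk$klkl
  rot[5] = jjk$klkll
  rot[6] = jk$klkllj
  rot[7] = k$klklljj
  rot[8] = $klklljjk
Sorted (with $ < everything):
  sorted[0] = $klklljjk  (last char: 'k')
  sorted[1] = jjk$klkll  (last char: 'l')
  sorted[2] = jk$klkllj  (last char: 'j')
  sorted[3] = k$klklljj  (last char: 'j')
  sorted[4] = klklljjk$  (last char: '$')
  sorted[5] = klljjk$kl  (last char: 'l')
  sorted[6] = ljjk$klkl  (last char: 'l')
  sorted[7] = lklljjk$k  (last char: 'k')
  sorted[8] = lljjk$klk  (last char: 'k')
Last column: kljj$llkk
Original string S is at sorted index 4

Answer: kljj$llkk
4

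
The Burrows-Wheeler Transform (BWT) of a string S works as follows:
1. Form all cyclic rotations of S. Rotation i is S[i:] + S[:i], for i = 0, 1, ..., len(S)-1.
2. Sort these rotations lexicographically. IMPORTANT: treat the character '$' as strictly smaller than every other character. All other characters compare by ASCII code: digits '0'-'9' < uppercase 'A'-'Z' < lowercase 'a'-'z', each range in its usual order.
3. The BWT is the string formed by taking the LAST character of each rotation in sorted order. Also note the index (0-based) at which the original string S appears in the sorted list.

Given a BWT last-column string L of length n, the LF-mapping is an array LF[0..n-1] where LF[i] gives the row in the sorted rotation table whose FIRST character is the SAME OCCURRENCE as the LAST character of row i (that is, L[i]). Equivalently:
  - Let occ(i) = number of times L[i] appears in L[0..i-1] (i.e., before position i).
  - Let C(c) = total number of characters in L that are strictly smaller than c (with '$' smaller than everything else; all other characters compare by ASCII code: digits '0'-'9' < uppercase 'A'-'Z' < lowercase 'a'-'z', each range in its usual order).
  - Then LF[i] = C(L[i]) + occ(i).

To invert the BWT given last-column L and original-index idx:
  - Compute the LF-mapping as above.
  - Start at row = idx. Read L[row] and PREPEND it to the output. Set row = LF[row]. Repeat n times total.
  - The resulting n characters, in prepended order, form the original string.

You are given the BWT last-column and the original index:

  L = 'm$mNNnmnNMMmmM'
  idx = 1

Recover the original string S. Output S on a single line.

LF mapping: 7 0 8 4 5 12 9 13 6 1 2 10 11 3
Walk LF starting at row 1, prepending L[row]:
  step 1: row=1, L[1]='$', prepend. Next row=LF[1]=0
  step 2: row=0, L[0]='m', prepend. Next row=LF[0]=7
  step 3: row=7, L[7]='n', prepend. Next row=LF[7]=13
  step 4: row=13, L[13]='M', prepend. Next row=LF[13]=3
  step 5: row=3, L[3]='N', prepend. Next row=LF[3]=4
  step 6: row=4, L[4]='N', prepend. Next row=LF[4]=5
  step 7: row=5, L[5]='n', prepend. Next row=LF[5]=12
  step 8: row=12, L[12]='m', prepend. Next row=LF[12]=11
  step 9: row=11, L[11]='m', prepend. Next row=LF[11]=10
  step 10: row=10, L[10]='M', prepend. Next row=LF[10]=2
  step 11: row=2, L[2]='m', prepend. Next row=LF[2]=8
  step 12: row=8, L[8]='N', prepend. Next row=LF[8]=6
  step 13: row=6, L[6]='m', prepend. Next row=LF[6]=9
  step 14: row=9, L[9]='M', prepend. Next row=LF[9]=1
Reversed output: MmNmMmmnNNMnm$

Answer: MmNmMmmnNNMnm$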